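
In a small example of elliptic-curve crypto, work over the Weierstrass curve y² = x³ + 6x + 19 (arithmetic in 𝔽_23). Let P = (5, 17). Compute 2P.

(14, 15)

tangent at (5, 17): λ = (3·5² + 6)/(2·17) ≡ 12/11. 11⁻¹ ≡ 21 (mod 23) since 11·21 = 231 ≡ 1, so λ ≡ 12·21 ≡ 22.
  x = λ² - 5 - 5 = 484 - 10 ≡ 14; y = λ·(5 - 14) - 17 ≡ 15. → (14, 15)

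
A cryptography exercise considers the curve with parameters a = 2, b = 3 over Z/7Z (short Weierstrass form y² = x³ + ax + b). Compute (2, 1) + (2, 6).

The two points share x = 2 and their y-coordinates satisfy 1 + 6 ≡ 0 (mod 7), so they are inverses. Their sum is 𝒪.

O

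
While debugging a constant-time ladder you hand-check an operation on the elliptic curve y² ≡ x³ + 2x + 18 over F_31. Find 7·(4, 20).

(13, 3)

Write Q = (4, 20).
Repeated addition: build up to 7Q.
2Q: tangent at (4, 20): λ = (3·4² + 2)/(2·20) ≡ 19/9. 9⁻¹ ≡ 7 (mod 31), so λ ≡ 19·7 ≡ 9.
  x = λ² - 4 - 4 = 81 - 8 ≡ 11; y = λ·(4 - 11) - 20 ≡ 10. → (11, 10)
3Q: (11, 10) + (4, 20). λ = (20 - 10)/(4 - 11) ≡ 10/24 mod 31. 24⁻¹ ≡ 22 (mod 31) since 24·22 = 528 ≡ 1, so λ ≡ 3.
  x = λ² - 11 - 4 = 9 - 15 ≡ 25; y = λ·(11 - 25) - 10 ≡ 10. → (25, 10)
4Q: (25, 10) + (4, 20). λ = (20 - 10)/(4 - 25) ≡ 10/10 mod 31. 10⁻¹ ≡ 28 (mod 31) since 10·28 = 280 ≡ 1, so λ ≡ 1.
  x = λ² - 25 - 4 = 1 - 29 ≡ 3; y = λ·(25 - 3) - 10 ≡ 12. → (3, 12)
5Q: (3, 12) + (4, 20). λ = (20 - 12)/(4 - 3) ≡ 8/1 mod 31. 1⁻¹ ≡ 1 (mod 31), so λ ≡ 8.
  x = λ² - 3 - 4 = 64 - 7 ≡ 26; y = λ·(3 - 26) - 12 ≡ 21. → (26, 21)
6Q: (26, 21) + (4, 20). λ = (20 - 21)/(4 - 26) ≡ 30/9 mod 31. 9⁻¹ ≡ 7 (mod 31), so λ ≡ 24.
  x = λ² - 26 - 4 = 576 - 30 ≡ 19; y = λ·(26 - 19) - 21 ≡ 23. → (19, 23)
7Q: (19, 23) + (4, 20). λ = (20 - 23)/(4 - 19) ≡ 28/16 mod 31. 16⁻¹ ≡ 2 (mod 31) since 16·2 = 32 ≡ 1, so λ ≡ 25.
  x = λ² - 19 - 4 = 625 - 23 ≡ 13; y = λ·(19 - 13) - 23 ≡ 3. → (13, 3)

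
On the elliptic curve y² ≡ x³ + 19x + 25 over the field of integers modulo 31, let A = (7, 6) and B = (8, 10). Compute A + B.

(1, 18)

(7, 6) + (8, 10). λ = (10 - 6)/(8 - 7) ≡ 4/1 mod 31. 1⁻¹ ≡ 1 (mod 31) since 1·1 = 1 ≡ 1, so λ ≡ 4.
  x = λ² - 7 - 8 = 16 - 15 ≡ 1; y = λ·(7 - 1) - 6 ≡ 18. → (1, 18)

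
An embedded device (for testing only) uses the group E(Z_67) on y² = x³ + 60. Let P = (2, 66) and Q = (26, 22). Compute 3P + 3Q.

(32, 47)

First 3P:
Repeated addition: build up to 3P.
2P: tangent at (2, 66): λ = (3·2² + 0)/(2·66) ≡ 12/65. 65⁻¹ ≡ 33 (mod 67) since 65·33 = 2145 ≡ 1, so λ ≡ 12·33 ≡ 61.
  x = λ² - 2 - 2 = 3721 - 4 ≡ 32; y = λ·(2 - 32) - 66 ≡ 47. → (32, 47)
3P: (32, 47) + (2, 66). λ = (66 - 47)/(2 - 32) ≡ 19/37 mod 67. 37⁻¹ ≡ 29 (mod 67), so λ ≡ 15.
  x = λ² - 32 - 2 = 225 - 34 ≡ 57; y = λ·(32 - 57) - 47 ≡ 47. → (57, 47)
3P = (57, 47).
Next 3Q:
Repeated addition: build up to 3Q.
2Q: tangent at (26, 22): λ = (3·26² + 0)/(2·22) ≡ 18/44. 44⁻¹ ≡ 32 (mod 67), so λ ≡ 18·32 ≡ 40.
  x = λ² - 26 - 26 = 1600 - 52 ≡ 7; y = λ·(26 - 7) - 22 ≡ 1. → (7, 1)
3Q: (7, 1) + (26, 22). λ = (22 - 1)/(26 - 7) ≡ 21/19 mod 67. 19⁻¹ ≡ 60 (mod 67), so λ ≡ 54.
  x = λ² - 7 - 26 = 2916 - 33 ≡ 2; y = λ·(7 - 2) - 1 ≡ 1. → (2, 1)
3Q = (2, 1).
Finally 3P + 3Q:
(57, 47) + (2, 1). λ = (1 - 47)/(2 - 57) ≡ 21/12 mod 67. 12⁻¹ ≡ 28 (mod 67), so λ ≡ 52.
  x = λ² - 57 - 2 = 2704 - 59 ≡ 32; y = λ·(57 - 32) - 47 ≡ 47. → (32, 47)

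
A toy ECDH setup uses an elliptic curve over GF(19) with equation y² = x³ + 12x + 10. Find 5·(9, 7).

(1, 2)

Write P = (9, 7).
Repeated addition: build up to 5P.
2P: tangent at (9, 7): λ = (3·9² + 12)/(2·7) ≡ 8/14. 14⁻¹ ≡ 15 (mod 19) since 14·15 = 210 ≡ 1, so λ ≡ 8·15 ≡ 6.
  x = λ² - 9 - 9 = 36 - 18 ≡ 18; y = λ·(9 - 18) - 7 ≡ 15. → (18, 15)
3P: (18, 15) + (9, 7). λ = (7 - 15)/(9 - 18) ≡ 11/10 mod 19. 10⁻¹ ≡ 2 (mod 19), so λ ≡ 3.
  x = λ² - 18 - 9 = 9 - 27 ≡ 1; y = λ·(18 - 1) - 15 ≡ 17. → (1, 17)
4P: (1, 17) + (9, 7). λ = (7 - 17)/(9 - 1) ≡ 9/8 mod 19. 8⁻¹ ≡ 12 (mod 19) since 8·12 = 96 ≡ 1, so λ ≡ 13.
  x = λ² - 1 - 9 = 169 - 10 ≡ 7; y = λ·(1 - 7) - 17 ≡ 0. → (7, 0)
5P: (7, 0) + (9, 7). λ = (7 - 0)/(9 - 7) ≡ 7/2 mod 19. 2⁻¹ ≡ 10 (mod 19) since 2·10 = 20 ≡ 1, so λ ≡ 13.
  x = λ² - 7 - 9 = 169 - 16 ≡ 1; y = λ·(7 - 1) - 0 ≡ 2. → (1, 2)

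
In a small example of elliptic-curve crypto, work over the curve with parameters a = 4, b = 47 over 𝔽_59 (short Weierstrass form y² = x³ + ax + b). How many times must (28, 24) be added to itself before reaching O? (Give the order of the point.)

3

2P: tangent at (28, 24): λ = (3·28² + 4)/(2·24) ≡ 55/48. 48⁻¹ ≡ 16 (mod 59), so λ ≡ 55·16 ≡ 54.
  x = λ² - 28 - 28 = 2916 - 56 ≡ 28; y = λ·(28 - 28) - 24 ≡ 35. → (28, 35)
3P: (28, 35) + (28, 24): same x and y₁ ≡ -y₂, so the sum is O.
3P = O, so the order is 3.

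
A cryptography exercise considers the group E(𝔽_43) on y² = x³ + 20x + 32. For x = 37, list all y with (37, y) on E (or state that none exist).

13, 30

x³ + 20x + 32 = 51425 ≡ 40 (mod 43).
Square roots of 40 mod 43: 13 and 30 (since 13² = 169 ≡ 40).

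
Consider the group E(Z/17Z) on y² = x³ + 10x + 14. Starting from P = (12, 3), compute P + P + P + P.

Repeated addition: build up to 4P.
2P: tangent at (12, 3): λ = (3·12² + 10)/(2·3) ≡ 0/6. 6⁻¹ ≡ 3 (mod 17) since 6·3 = 18 ≡ 1, so λ ≡ 0·3 ≡ 0.
  x = λ² - 12 - 12 = 0 - 24 ≡ 10; y = λ·(12 - 10) - 3 ≡ 14. → (10, 14)
3P: (10, 14) + (12, 3). λ = (3 - 14)/(12 - 10) ≡ 6/2 mod 17. 2⁻¹ ≡ 9 (mod 17), so λ ≡ 3.
  x = λ² - 10 - 12 = 9 - 22 ≡ 4; y = λ·(10 - 4) - 14 ≡ 4. → (4, 4)
4P: (4, 4) + (12, 3). λ = (3 - 4)/(12 - 4) ≡ 16/8 mod 17. 8⁻¹ ≡ 15 (mod 17) since 8·15 = 120 ≡ 1, so λ ≡ 2.
  x = λ² - 4 - 12 = 4 - 16 ≡ 5; y = λ·(4 - 5) - 4 ≡ 11. → (5, 11)

(5, 11)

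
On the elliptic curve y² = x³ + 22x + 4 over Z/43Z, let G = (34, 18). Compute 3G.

(5, 29)

Repeated addition: build up to 3G.
2G: tangent at (34, 18): λ = (3·34² + 22)/(2·18) ≡ 7/36. 36⁻¹ ≡ 6 (mod 43), so λ ≡ 7·6 ≡ 42.
  x = λ² - 34 - 34 = 1764 - 68 ≡ 19; y = λ·(34 - 19) - 18 ≡ 10. → (19, 10)
3G: (19, 10) + (34, 18). λ = (18 - 10)/(34 - 19) ≡ 8/15 mod 43. 15⁻¹ ≡ 23 (mod 43) since 15·23 = 345 ≡ 1, so λ ≡ 12.
  x = λ² - 19 - 34 = 144 - 53 ≡ 5; y = λ·(19 - 5) - 10 ≡ 29. → (5, 29)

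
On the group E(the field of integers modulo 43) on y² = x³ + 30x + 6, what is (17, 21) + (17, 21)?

tangent at (17, 21): λ = (3·17² + 30)/(2·21) ≡ 37/42. 42⁻¹ ≡ 42 (mod 43), so λ ≡ 37·42 ≡ 6.
  x = λ² - 17 - 17 = 36 - 34 ≡ 2; y = λ·(17 - 2) - 21 ≡ 26. → (2, 26)

(2, 26)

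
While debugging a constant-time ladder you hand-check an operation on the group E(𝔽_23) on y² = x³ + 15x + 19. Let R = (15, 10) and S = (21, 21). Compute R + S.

(15, 10) + (21, 21). λ = (21 - 10)/(21 - 15) ≡ 11/6 mod 23. 6⁻¹ ≡ 4 (mod 23), so λ ≡ 21.
  x = λ² - 15 - 21 = 441 - 36 ≡ 14; y = λ·(15 - 14) - 10 ≡ 11. → (14, 11)

(14, 11)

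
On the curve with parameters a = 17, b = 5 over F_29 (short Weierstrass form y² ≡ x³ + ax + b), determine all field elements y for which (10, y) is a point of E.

x³ + 17x + 5 = 1175 ≡ 15 (mod 29).
15 is a non-residue mod 29; no y exists.

none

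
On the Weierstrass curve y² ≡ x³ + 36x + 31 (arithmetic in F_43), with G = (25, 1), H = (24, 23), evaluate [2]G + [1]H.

First 2G:
Repeated addition: build up to 2G.
2G: tangent at (25, 1): λ = (3·25² + 36)/(2·1) ≡ 19/2. 2⁻¹ ≡ 22 (mod 43), so λ ≡ 19·22 ≡ 31.
  x = λ² - 25 - 25 = 961 - 50 ≡ 8; y = λ·(25 - 8) - 1 ≡ 10. → (8, 10)
2G = (8, 10).
Finally 2G + H:
(8, 10) + (24, 23). λ = (23 - 10)/(24 - 8) ≡ 13/16 mod 43. 16⁻¹ ≡ 35 (mod 43) since 16·35 = 560 ≡ 1, so λ ≡ 25.
  x = λ² - 8 - 24 = 625 - 32 ≡ 34; y = λ·(8 - 34) - 10 ≡ 28. → (34, 28)

(34, 28)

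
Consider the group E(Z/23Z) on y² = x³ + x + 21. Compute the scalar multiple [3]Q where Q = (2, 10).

O

Repeated addition: build up to 3Q.
2Q: tangent at (2, 10): λ = (3·2² + 1)/(2·10) ≡ 13/20. 20⁻¹ ≡ 15 (mod 23), so λ ≡ 13·15 ≡ 11.
  x = λ² - 2 - 2 = 121 - 4 ≡ 2; y = λ·(2 - 2) - 10 ≡ 13. → (2, 13)
3Q: (2, 13) + (2, 10): same x and y₁ ≡ -y₂, so the sum is O.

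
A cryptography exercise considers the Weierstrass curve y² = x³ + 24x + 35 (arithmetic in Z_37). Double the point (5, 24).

tangent at (5, 24): λ = (3·5² + 24)/(2·24) ≡ 25/11. 11⁻¹ ≡ 27 (mod 37), so λ ≡ 25·27 ≡ 9.
  x = λ² - 5 - 5 = 81 - 10 ≡ 34; y = λ·(5 - 34) - 24 ≡ 11. → (34, 11)

(34, 11)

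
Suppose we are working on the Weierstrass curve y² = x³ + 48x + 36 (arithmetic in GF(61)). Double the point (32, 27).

tangent at (32, 27): λ = (3·32² + 48)/(2·27) ≡ 9/54. 54⁻¹ ≡ 26 (mod 61) since 54·26 = 1404 ≡ 1, so λ ≡ 9·26 ≡ 51.
  x = λ² - 32 - 32 = 2601 - 64 ≡ 36; y = λ·(32 - 36) - 27 ≡ 13. → (36, 13)

(36, 13)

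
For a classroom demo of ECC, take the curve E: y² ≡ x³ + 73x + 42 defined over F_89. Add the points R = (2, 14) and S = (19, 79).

(2, 14) + (19, 79). λ = (79 - 14)/(19 - 2) ≡ 65/17 mod 89. 17⁻¹ ≡ 21 (mod 89), so λ ≡ 30.
  x = λ² - 2 - 19 = 900 - 21 ≡ 78; y = λ·(2 - 78) - 14 ≡ 20. → (78, 20)

(78, 20)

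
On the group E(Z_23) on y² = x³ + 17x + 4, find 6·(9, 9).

(8, 10)

Write Q = (9, 9).
Repeated addition: build up to 6Q.
2Q: tangent at (9, 9): λ = (3·9² + 17)/(2·9) ≡ 7/18. 18⁻¹ ≡ 9 (mod 23), so λ ≡ 7·9 ≡ 17.
  x = λ² - 9 - 9 = 289 - 18 ≡ 18; y = λ·(9 - 18) - 9 ≡ 22. → (18, 22)
3Q: (18, 22) + (9, 9). λ = (9 - 22)/(9 - 18) ≡ 10/14 mod 23. 14⁻¹ ≡ 5 (mod 23) since 14·5 = 70 ≡ 1, so λ ≡ 4.
  x = λ² - 18 - 9 = 16 - 27 ≡ 12; y = λ·(18 - 12) - 22 ≡ 2. → (12, 2)
4Q: (12, 2) + (9, 9). λ = (9 - 2)/(9 - 12) ≡ 7/20 mod 23. 20⁻¹ ≡ 15 (mod 23), so λ ≡ 13.
  x = λ² - 12 - 9 = 169 - 21 ≡ 10; y = λ·(12 - 10) - 2 ≡ 1. → (10, 1)
5Q: (10, 1) + (9, 9). λ = (9 - 1)/(9 - 10) ≡ 8/22 mod 23. 22⁻¹ ≡ 22 (mod 23), so λ ≡ 15.
  x = λ² - 10 - 9 = 225 - 19 ≡ 22; y = λ·(10 - 22) - 1 ≡ 3. → (22, 3)
6Q: (22, 3) + (9, 9). λ = (9 - 3)/(9 - 22) ≡ 6/10 mod 23. 10⁻¹ ≡ 7 (mod 23), so λ ≡ 19.
  x = λ² - 22 - 9 = 361 - 31 ≡ 8; y = λ·(22 - 8) - 3 ≡ 10. → (8, 10)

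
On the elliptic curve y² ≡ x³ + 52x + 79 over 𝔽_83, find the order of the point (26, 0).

2P: (26, 0) + (26, 0): same x and y₁ ≡ -y₂, so the sum is O.
2P = O, so the order is 2.

2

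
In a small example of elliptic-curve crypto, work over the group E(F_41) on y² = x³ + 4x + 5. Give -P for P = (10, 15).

-(10, 15) = (10, -15 mod 41) = (10, 26).

(10, 26)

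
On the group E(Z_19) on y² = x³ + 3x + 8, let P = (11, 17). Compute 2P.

(14, 1)

tangent at (11, 17): λ = (3·11² + 3)/(2·17) ≡ 5/15. 15⁻¹ ≡ 14 (mod 19), so λ ≡ 5·14 ≡ 13.
  x = λ² - 11 - 11 = 169 - 22 ≡ 14; y = λ·(11 - 14) - 17 ≡ 1. → (14, 1)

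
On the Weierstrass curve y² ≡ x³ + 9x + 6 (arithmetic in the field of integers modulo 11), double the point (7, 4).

(6, 10)

tangent at (7, 4): λ = (3·7² + 9)/(2·4) ≡ 2/8. 8⁻¹ ≡ 7 (mod 11) since 8·7 = 56 ≡ 1, so λ ≡ 2·7 ≡ 3.
  x = λ² - 7 - 7 = 9 - 14 ≡ 6; y = λ·(7 - 6) - 4 ≡ 10. → (6, 10)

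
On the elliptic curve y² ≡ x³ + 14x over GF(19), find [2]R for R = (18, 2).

(7, 2)

tangent at (18, 2): λ = (3·18² + 14)/(2·2) ≡ 17/4. 4⁻¹ ≡ 5 (mod 19) since 4·5 = 20 ≡ 1, so λ ≡ 17·5 ≡ 9.
  x = λ² - 18 - 18 = 81 - 36 ≡ 7; y = λ·(18 - 7) - 2 ≡ 2. → (7, 2)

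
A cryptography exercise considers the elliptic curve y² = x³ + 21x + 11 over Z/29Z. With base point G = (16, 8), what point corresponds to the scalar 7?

Repeated addition: build up to 7G.
2G: tangent at (16, 8): λ = (3·16² + 21)/(2·8) ≡ 6/16. 16⁻¹ ≡ 20 (mod 29) since 16·20 = 320 ≡ 1, so λ ≡ 6·20 ≡ 4.
  x = λ² - 16 - 16 = 16 - 32 ≡ 13; y = λ·(16 - 13) - 8 ≡ 4. → (13, 4)
3G: (13, 4) + (16, 8). λ = (8 - 4)/(16 - 13) ≡ 4/3 mod 29. 3⁻¹ ≡ 10 (mod 29), so λ ≡ 11.
  x = λ² - 13 - 16 = 121 - 29 ≡ 5; y = λ·(13 - 5) - 4 ≡ 26. → (5, 26)
4G: (5, 26) + (16, 8). λ = (8 - 26)/(16 - 5) ≡ 11/11 mod 29. 11⁻¹ ≡ 8 (mod 29), so λ ≡ 1.
  x = λ² - 5 - 16 = 1 - 21 ≡ 9; y = λ·(5 - 9) - 26 ≡ 28. → (9, 28)
5G: (9, 28) + (16, 8). λ = (8 - 28)/(16 - 9) ≡ 9/7 mod 29. 7⁻¹ ≡ 25 (mod 29), so λ ≡ 22.
  x = λ² - 9 - 16 = 484 - 25 ≡ 24; y = λ·(9 - 24) - 28 ≡ 19. → (24, 19)
6G: (24, 19) + (16, 8). λ = (8 - 19)/(16 - 24) ≡ 18/21 mod 29. 21⁻¹ ≡ 18 (mod 29) since 21·18 = 378 ≡ 1, so λ ≡ 5.
  x = λ² - 24 - 16 = 25 - 40 ≡ 14; y = λ·(24 - 14) - 19 ≡ 2. → (14, 2)
7G: (14, 2) + (16, 8). λ = (8 - 2)/(16 - 14) ≡ 6/2 mod 29. 2⁻¹ ≡ 15 (mod 29), so λ ≡ 3.
  x = λ² - 14 - 16 = 9 - 30 ≡ 8; y = λ·(14 - 8) - 2 ≡ 16. → (8, 16)

(8, 16)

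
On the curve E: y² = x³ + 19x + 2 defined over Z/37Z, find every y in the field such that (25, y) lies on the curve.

9, 28

x³ + 19x + 2 = 16102 ≡ 7 (mod 37).
Square roots of 7 mod 37: 9 and 28 (since 9² = 81 ≡ 7).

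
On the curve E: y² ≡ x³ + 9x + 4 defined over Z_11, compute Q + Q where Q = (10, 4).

(7, 6)

tangent at (10, 4): λ = (3·10² + 9)/(2·4) ≡ 1/8. 8⁻¹ ≡ 7 (mod 11), so λ ≡ 1·7 ≡ 7.
  x = λ² - 10 - 10 = 49 - 20 ≡ 7; y = λ·(10 - 7) - 4 ≡ 6. → (7, 6)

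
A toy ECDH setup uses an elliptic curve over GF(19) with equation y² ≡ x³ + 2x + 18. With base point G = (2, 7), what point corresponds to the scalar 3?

(5, 18)

Repeated addition: build up to 3G.
2G: tangent at (2, 7): λ = (3·2² + 2)/(2·7) ≡ 14/14. 14⁻¹ ≡ 15 (mod 19), so λ ≡ 14·15 ≡ 1.
  x = λ² - 2 - 2 = 1 - 4 ≡ 16; y = λ·(2 - 16) - 7 ≡ 17. → (16, 17)
3G: (16, 17) + (2, 7). λ = (7 - 17)/(2 - 16) ≡ 9/5 mod 19. 5⁻¹ ≡ 4 (mod 19) since 5·4 = 20 ≡ 1, so λ ≡ 17.
  x = λ² - 16 - 2 = 289 - 18 ≡ 5; y = λ·(16 - 5) - 17 ≡ 18. → (5, 18)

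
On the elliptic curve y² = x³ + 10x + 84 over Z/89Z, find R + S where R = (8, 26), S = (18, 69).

(8, 26) + (18, 69). λ = (69 - 26)/(18 - 8) ≡ 43/10 mod 89. 10⁻¹ ≡ 9 (mod 89) since 10·9 = 90 ≡ 1, so λ ≡ 31.
  x = λ² - 8 - 18 = 961 - 26 ≡ 45; y = λ·(8 - 45) - 26 ≡ 73. → (45, 73)

(45, 73)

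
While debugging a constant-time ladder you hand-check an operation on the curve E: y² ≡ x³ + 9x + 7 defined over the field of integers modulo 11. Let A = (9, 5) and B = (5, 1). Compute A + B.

(9, 6)

(9, 5) + (5, 1). λ = (1 - 5)/(5 - 9) ≡ 7/7 mod 11. 7⁻¹ ≡ 8 (mod 11) since 7·8 = 56 ≡ 1, so λ ≡ 1.
  x = λ² - 9 - 5 = 1 - 14 ≡ 9; y = λ·(9 - 9) - 5 ≡ 6. → (9, 6)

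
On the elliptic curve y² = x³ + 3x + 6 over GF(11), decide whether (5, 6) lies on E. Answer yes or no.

y² = 6² ≡ 3; x³ + 3x + 6 = 146 ≡ 3 (mod 11). 3 = 3.

yes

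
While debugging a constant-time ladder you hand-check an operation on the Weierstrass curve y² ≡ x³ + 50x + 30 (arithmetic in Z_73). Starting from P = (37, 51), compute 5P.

(66, 33)

Repeated addition: build up to 5P.
2P: tangent at (37, 51): λ = (3·37² + 50)/(2·51) ≡ 69/29. 29⁻¹ ≡ 68 (mod 73) since 29·68 = 1972 ≡ 1, so λ ≡ 69·68 ≡ 20.
  x = λ² - 37 - 37 = 400 - 74 ≡ 34; y = λ·(37 - 34) - 51 ≡ 9. → (34, 9)
3P: (34, 9) + (37, 51). λ = (51 - 9)/(37 - 34) ≡ 42/3 mod 73. 3⁻¹ ≡ 49 (mod 73), so λ ≡ 14.
  x = λ² - 34 - 37 = 196 - 71 ≡ 52; y = λ·(34 - 52) - 9 ≡ 31. → (52, 31)
4P: (52, 31) + (37, 51). λ = (51 - 31)/(37 - 52) ≡ 20/58 mod 73. 58⁻¹ ≡ 34 (mod 73), so λ ≡ 23.
  x = λ² - 52 - 37 = 529 - 89 ≡ 2; y = λ·(52 - 2) - 31 ≡ 24. → (2, 24)
5P: (2, 24) + (37, 51). λ = (51 - 24)/(37 - 2) ≡ 27/35 mod 73. 35⁻¹ ≡ 48 (mod 73) since 35·48 = 1680 ≡ 1, so λ ≡ 55.
  x = λ² - 2 - 37 = 3025 - 39 ≡ 66; y = λ·(2 - 66) - 24 ≡ 33. → (66, 33)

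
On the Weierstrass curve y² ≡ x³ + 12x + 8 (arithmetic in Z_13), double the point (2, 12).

(10, 6)

tangent at (2, 12): λ = (3·2² + 12)/(2·12) ≡ 11/11. 11⁻¹ ≡ 6 (mod 13), so λ ≡ 11·6 ≡ 1.
  x = λ² - 2 - 2 = 1 - 4 ≡ 10; y = λ·(2 - 10) - 12 ≡ 6. → (10, 6)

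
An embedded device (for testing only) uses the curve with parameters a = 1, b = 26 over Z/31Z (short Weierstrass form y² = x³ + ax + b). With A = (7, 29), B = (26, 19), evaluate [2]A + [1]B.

First 2A:
Repeated addition: build up to 2A.
2A: tangent at (7, 29): λ = (3·7² + 1)/(2·29) ≡ 24/27. 27⁻¹ ≡ 23 (mod 31), so λ ≡ 24·23 ≡ 25.
  x = λ² - 7 - 7 = 625 - 14 ≡ 22; y = λ·(7 - 22) - 29 ≡ 30. → (22, 30)
2A = (22, 30).
Finally 2A + B:
(22, 30) + (26, 19). λ = (19 - 30)/(26 - 22) ≡ 20/4 mod 31. 4⁻¹ ≡ 8 (mod 31), so λ ≡ 5.
  x = λ² - 22 - 26 = 25 - 48 ≡ 8; y = λ·(22 - 8) - 30 ≡ 9. → (8, 9)

(8, 9)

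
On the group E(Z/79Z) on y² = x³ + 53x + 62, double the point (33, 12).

(75, 24)

tangent at (33, 12): λ = (3·33² + 53)/(2·12) ≡ 2/24. 24⁻¹ ≡ 56 (mod 79), so λ ≡ 2·56 ≡ 33.
  x = λ² - 33 - 33 = 1089 - 66 ≡ 75; y = λ·(33 - 75) - 12 ≡ 24. → (75, 24)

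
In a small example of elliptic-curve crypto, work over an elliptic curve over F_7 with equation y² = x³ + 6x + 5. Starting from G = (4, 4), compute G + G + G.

Repeated addition: build up to 3G.
2G: tangent at (4, 4): λ = (3·4² + 6)/(2·4) ≡ 5/1. 1⁻¹ ≡ 1 (mod 7), so λ ≡ 5·1 ≡ 5.
  x = λ² - 4 - 4 = 25 - 8 ≡ 3; y = λ·(4 - 3) - 4 ≡ 1. → (3, 1)
3G: (3, 1) + (4, 4). λ = (4 - 1)/(4 - 3) ≡ 3/1 mod 7. 1⁻¹ ≡ 1 (mod 7), so λ ≡ 3.
  x = λ² - 3 - 4 = 9 - 7 ≡ 2; y = λ·(3 - 2) - 1 ≡ 2. → (2, 2)

(2, 2)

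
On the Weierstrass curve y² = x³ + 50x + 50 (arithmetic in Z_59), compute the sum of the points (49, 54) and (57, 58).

(27, 16)

(49, 54) + (57, 58). λ = (58 - 54)/(57 - 49) ≡ 4/8 mod 59. 8⁻¹ ≡ 37 (mod 59), so λ ≡ 30.
  x = λ² - 49 - 57 = 900 - 106 ≡ 27; y = λ·(49 - 27) - 54 ≡ 16. → (27, 16)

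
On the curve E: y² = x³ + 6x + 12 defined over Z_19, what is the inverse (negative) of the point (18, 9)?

-(18, 9) = (18, -9 mod 19) = (18, 10).

(18, 10)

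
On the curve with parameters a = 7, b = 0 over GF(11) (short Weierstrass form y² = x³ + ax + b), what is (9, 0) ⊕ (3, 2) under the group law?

(9, 0) + (3, 2). λ = (2 - 0)/(3 - 9) ≡ 2/5 mod 11. 5⁻¹ ≡ 9 (mod 11), so λ ≡ 7.
  x = λ² - 9 - 3 = 49 - 12 ≡ 4; y = λ·(9 - 4) - 0 ≡ 2. → (4, 2)

(4, 2)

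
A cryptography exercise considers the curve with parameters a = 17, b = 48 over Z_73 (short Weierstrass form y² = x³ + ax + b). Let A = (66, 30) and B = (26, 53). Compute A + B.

(51, 7)

(66, 30) + (26, 53). λ = (53 - 30)/(26 - 66) ≡ 23/33 mod 73. 33⁻¹ ≡ 31 (mod 73), so λ ≡ 56.
  x = λ² - 66 - 26 = 3136 - 92 ≡ 51; y = λ·(66 - 51) - 30 ≡ 7. → (51, 7)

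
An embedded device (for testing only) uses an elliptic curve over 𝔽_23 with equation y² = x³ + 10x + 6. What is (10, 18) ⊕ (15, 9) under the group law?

(4, 8)

(10, 18) + (15, 9). λ = (9 - 18)/(15 - 10) ≡ 14/5 mod 23. 5⁻¹ ≡ 14 (mod 23), so λ ≡ 12.
  x = λ² - 10 - 15 = 144 - 25 ≡ 4; y = λ·(10 - 4) - 18 ≡ 8. → (4, 8)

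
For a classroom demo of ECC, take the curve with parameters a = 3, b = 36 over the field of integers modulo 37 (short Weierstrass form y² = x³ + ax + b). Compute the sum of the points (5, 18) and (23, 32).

(5, 18) + (23, 32). λ = (32 - 18)/(23 - 5) ≡ 14/18 mod 37. 18⁻¹ ≡ 35 (mod 37) since 18·35 = 630 ≡ 1, so λ ≡ 9.
  x = λ² - 5 - 23 = 81 - 28 ≡ 16; y = λ·(5 - 16) - 18 ≡ 31. → (16, 31)

(16, 31)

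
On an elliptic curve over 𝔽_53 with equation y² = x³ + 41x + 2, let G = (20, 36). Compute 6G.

(18, 0)

Double-and-add on 6 = (110)₂. Start with G = (20, 36) for the leading 1-bit.
double: tangent at (20, 36): λ = (3·20² + 41)/(2·36) ≡ 22/19. 19⁻¹ ≡ 14 (mod 53) since 19·14 = 266 ≡ 1, so λ ≡ 22·14 ≡ 43.
  x = λ² - 20 - 20 = 1849 - 40 ≡ 7; y = λ·(20 - 7) - 36 ≡ 46. → (7, 46)
add G: (7, 46) + (20, 36). λ = (36 - 46)/(20 - 7) ≡ 43/13 mod 53. 13⁻¹ ≡ 49 (mod 53), so λ ≡ 40.
  x = λ² - 7 - 20 = 1600 - 27 ≡ 36; y = λ·(7 - 36) - 46 ≡ 13. → (36, 13)
double: tangent at (36, 13): λ = (3·36² + 41)/(2·13) ≡ 7/26. 26⁻¹ ≡ 51 (mod 53) since 26·51 = 1326 ≡ 1, so λ ≡ 7·51 ≡ 39.
  x = λ² - 36 - 36 = 1521 - 72 ≡ 18; y = λ·(36 - 18) - 13 ≡ 0. → (18, 0)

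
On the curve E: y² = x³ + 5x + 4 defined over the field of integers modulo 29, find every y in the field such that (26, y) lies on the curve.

x³ + 5x + 4 = 17710 ≡ 20 (mod 29).
Square roots of 20 mod 29: 7 and 22 (since 7² = 49 ≡ 20).

7, 22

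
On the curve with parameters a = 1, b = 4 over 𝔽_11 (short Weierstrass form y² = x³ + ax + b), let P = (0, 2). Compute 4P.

Repeated addition: build up to 4P.
2P: tangent at (0, 2): λ = (3·0² + 1)/(2·2) ≡ 1/4. 4⁻¹ ≡ 3 (mod 11) since 4·3 = 12 ≡ 1, so λ ≡ 1·3 ≡ 3.
  x = λ² - 0 - 0 = 9 - 0 ≡ 9; y = λ·(0 - 9) - 2 ≡ 4. → (9, 4)
3P: (9, 4) + (0, 2). λ = (2 - 4)/(0 - 9) ≡ 9/2 mod 11. 2⁻¹ ≡ 6 (mod 11) since 2·6 = 12 ≡ 1, so λ ≡ 10.
  x = λ² - 9 - 0 = 100 - 9 ≡ 3; y = λ·(9 - 3) - 4 ≡ 1. → (3, 1)
4P: (3, 1) + (0, 2). λ = (2 - 1)/(0 - 3) ≡ 1/8 mod 11. 8⁻¹ ≡ 7 (mod 11) since 8·7 = 56 ≡ 1, so λ ≡ 7.
  x = λ² - 3 - 0 = 49 - 3 ≡ 2; y = λ·(3 - 2) - 1 ≡ 6. → (2, 6)

(2, 6)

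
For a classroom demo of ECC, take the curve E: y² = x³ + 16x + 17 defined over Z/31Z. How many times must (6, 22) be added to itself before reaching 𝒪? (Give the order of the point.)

2P: tangent at (6, 22): λ = (3·6² + 16)/(2·22) ≡ 0/13. 13⁻¹ ≡ 12 (mod 31), so λ ≡ 0·12 ≡ 0.
  x = λ² - 6 - 6 = 0 - 12 ≡ 19; y = λ·(6 - 19) - 22 ≡ 9. → (19, 9)
3P: (19, 9) + (6, 22). λ = (22 - 9)/(6 - 19) ≡ 13/18 mod 31. 18⁻¹ ≡ 19 (mod 31), so λ ≡ 30.
  x = λ² - 19 - 6 = 900 - 25 ≡ 7; y = λ·(19 - 7) - 9 ≡ 10. → (7, 10)
4P: (7, 10) + (6, 22). λ = (22 - 10)/(6 - 7) ≡ 12/30 mod 31. 30⁻¹ ≡ 30 (mod 31), so λ ≡ 19.
  x = λ² - 7 - 6 = 361 - 13 ≡ 7; y = λ·(7 - 7) - 10 ≡ 21. → (7, 21)
5P: (7, 21) + (6, 22). λ = (22 - 21)/(6 - 7) ≡ 1/30 mod 31. 30⁻¹ ≡ 30 (mod 31) since 30·30 = 900 ≡ 1, so λ ≡ 30.
  x = λ² - 7 - 6 = 900 - 13 ≡ 19; y = λ·(7 - 19) - 21 ≡ 22. → (19, 22)
6P: (19, 22) + (6, 22). λ = (22 - 22)/(6 - 19) ≡ 0/18 mod 31. 18⁻¹ ≡ 19 (mod 31), so λ ≡ 0.
  x = λ² - 19 - 6 = 0 - 25 ≡ 6; y = λ·(19 - 6) - 22 ≡ 9. → (6, 9)
7P: (6, 9) + (6, 22): same x and y₁ ≡ -y₂, so the sum is 𝒪.
7P = 𝒪, so the order is 7.

7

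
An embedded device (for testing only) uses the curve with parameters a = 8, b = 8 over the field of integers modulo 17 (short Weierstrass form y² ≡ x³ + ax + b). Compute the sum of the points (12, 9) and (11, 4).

(2, 7)

(12, 9) + (11, 4). λ = (4 - 9)/(11 - 12) ≡ 12/16 mod 17. 16⁻¹ ≡ 16 (mod 17), so λ ≡ 5.
  x = λ² - 12 - 11 = 25 - 23 ≡ 2; y = λ·(12 - 2) - 9 ≡ 7. → (2, 7)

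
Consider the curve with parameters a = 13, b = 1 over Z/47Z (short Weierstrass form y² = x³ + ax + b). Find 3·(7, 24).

Write P = (7, 24).
Repeated addition: build up to 3P.
2P: tangent at (7, 24): λ = (3·7² + 13)/(2·24) ≡ 19/1. 1⁻¹ ≡ 1 (mod 47) since 1·1 = 1 ≡ 1, so λ ≡ 19·1 ≡ 19.
  x = λ² - 7 - 7 = 361 - 14 ≡ 18; y = λ·(7 - 18) - 24 ≡ 2. → (18, 2)
3P: (18, 2) + (7, 24). λ = (24 - 2)/(7 - 18) ≡ 22/36 mod 47. 36⁻¹ ≡ 17 (mod 47) since 36·17 = 612 ≡ 1, so λ ≡ 45.
  x = λ² - 18 - 7 = 2025 - 25 ≡ 26; y = λ·(18 - 26) - 2 ≡ 14. → (26, 14)

(26, 14)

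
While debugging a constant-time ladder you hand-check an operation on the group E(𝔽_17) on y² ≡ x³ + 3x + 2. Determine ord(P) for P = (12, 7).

8

2P: tangent at (12, 7): λ = (3·12² + 3)/(2·7) ≡ 10/14. 14⁻¹ ≡ 11 (mod 17), so λ ≡ 10·11 ≡ 8.
  x = λ² - 12 - 12 = 64 - 24 ≡ 6; y = λ·(12 - 6) - 7 ≡ 7. → (6, 7)
3P: (6, 7) + (12, 7). λ = (7 - 7)/(12 - 6) ≡ 0/6 mod 17. 6⁻¹ ≡ 3 (mod 17) since 6·3 = 18 ≡ 1, so λ ≡ 0.
  x = λ² - 6 - 12 = 0 - 18 ≡ 16; y = λ·(6 - 16) - 7 ≡ 10. → (16, 10)
4P: (16, 10) + (12, 7). λ = (7 - 10)/(12 - 16) ≡ 14/13 mod 17. 13⁻¹ ≡ 4 (mod 17), so λ ≡ 5.
  x = λ² - 16 - 12 = 25 - 28 ≡ 14; y = λ·(16 - 14) - 10 ≡ 0. → (14, 0)
5P: (14, 0) + (12, 7). λ = (7 - 0)/(12 - 14) ≡ 7/15 mod 17. 15⁻¹ ≡ 8 (mod 17) since 15·8 = 120 ≡ 1, so λ ≡ 5.
  x = λ² - 14 - 12 = 25 - 26 ≡ 16; y = λ·(14 - 16) - 0 ≡ 7. → (16, 7)
6P: (16, 7) + (12, 7). λ = (7 - 7)/(12 - 16) ≡ 0/13 mod 17. 13⁻¹ ≡ 4 (mod 17), so λ ≡ 0.
  x = λ² - 16 - 12 = 0 - 28 ≡ 6; y = λ·(16 - 6) - 7 ≡ 10. → (6, 10)
7P: (6, 10) + (12, 7). λ = (7 - 10)/(12 - 6) ≡ 14/6 mod 17. 6⁻¹ ≡ 3 (mod 17) since 6·3 = 18 ≡ 1, so λ ≡ 8.
  x = λ² - 6 - 12 = 64 - 18 ≡ 12; y = λ·(6 - 12) - 10 ≡ 10. → (12, 10)
8P: (12, 10) + (12, 7): same x and y₁ ≡ -y₂, so the sum is the point at infinity.
8P = the point at infinity, so the order is 8.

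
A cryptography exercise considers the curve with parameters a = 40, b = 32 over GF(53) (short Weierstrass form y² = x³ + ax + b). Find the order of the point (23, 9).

2P: tangent at (23, 9): λ = (3·23² + 40)/(2·9) ≡ 37/18. 18⁻¹ ≡ 3 (mod 53), so λ ≡ 37·3 ≡ 5.
  x = λ² - 23 - 23 = 25 - 46 ≡ 32; y = λ·(23 - 32) - 9 ≡ 52. → (32, 52)
3P: (32, 52) + (23, 9). λ = (9 - 52)/(23 - 32) ≡ 10/44 mod 53. 44⁻¹ ≡ 47 (mod 53) since 44·47 = 2068 ≡ 1, so λ ≡ 46.
  x = λ² - 32 - 23 = 2116 - 55 ≡ 47; y = λ·(32 - 47) - 52 ≡ 0. → (47, 0)
4P: (47, 0) + (23, 9). λ = (9 - 0)/(23 - 47) ≡ 9/29 mod 53. 29⁻¹ ≡ 11 (mod 53), so λ ≡ 46.
  x = λ² - 47 - 23 = 2116 - 70 ≡ 32; y = λ·(47 - 32) - 0 ≡ 1. → (32, 1)
5P: (32, 1) + (23, 9). λ = (9 - 1)/(23 - 32) ≡ 8/44 mod 53. 44⁻¹ ≡ 47 (mod 53) since 44·47 = 2068 ≡ 1, so λ ≡ 5.
  x = λ² - 32 - 23 = 25 - 55 ≡ 23; y = λ·(32 - 23) - 1 ≡ 44. → (23, 44)
6P: (23, 44) + (23, 9): same x and y₁ ≡ -y₂, so the sum is the point at infinity.
6P = the point at infinity, so the order is 6.

6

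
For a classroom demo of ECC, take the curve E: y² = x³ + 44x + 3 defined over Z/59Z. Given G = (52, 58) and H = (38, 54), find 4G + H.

(52, 58)

First 4G:
Double-and-add on 4 = (100)₂. Start with G = (52, 58) for the leading 1-bit.
double: tangent at (52, 58): λ = (3·52² + 44)/(2·58) ≡ 14/57. 57⁻¹ ≡ 29 (mod 59) since 57·29 = 1653 ≡ 1, so λ ≡ 14·29 ≡ 52.
  x = λ² - 52 - 52 = 2704 - 104 ≡ 4; y = λ·(52 - 4) - 58 ≡ 19. → (4, 19)
double: tangent at (4, 19): λ = (3·4² + 44)/(2·19) ≡ 33/38. 38⁻¹ ≡ 14 (mod 59), so λ ≡ 33·14 ≡ 49.
  x = λ² - 4 - 4 = 2401 - 8 ≡ 33; y = λ·(4 - 33) - 19 ≡ 35. → (33, 35)
4G = (33, 35).
Finally 4G + H:
(33, 35) + (38, 54). λ = (54 - 35)/(38 - 33) ≡ 19/5 mod 59. 5⁻¹ ≡ 12 (mod 59) since 5·12 = 60 ≡ 1, so λ ≡ 51.
  x = λ² - 33 - 38 = 2601 - 71 ≡ 52; y = λ·(33 - 52) - 35 ≡ 58. → (52, 58)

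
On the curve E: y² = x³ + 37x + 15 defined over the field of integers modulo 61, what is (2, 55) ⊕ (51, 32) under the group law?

(57, 48)

(2, 55) + (51, 32). λ = (32 - 55)/(51 - 2) ≡ 38/49 mod 61. 49⁻¹ ≡ 5 (mod 61) since 49·5 = 245 ≡ 1, so λ ≡ 7.
  x = λ² - 2 - 51 = 49 - 53 ≡ 57; y = λ·(2 - 57) - 55 ≡ 48. → (57, 48)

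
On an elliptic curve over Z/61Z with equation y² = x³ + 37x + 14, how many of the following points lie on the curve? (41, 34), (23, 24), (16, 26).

2

(41, 34): 34² ≡ 58, rhs ≡ 58 → on.
(23, 24): 24² ≡ 27, rhs ≡ 39 → off.
(16, 26): 26² ≡ 5, rhs ≡ 5 → on.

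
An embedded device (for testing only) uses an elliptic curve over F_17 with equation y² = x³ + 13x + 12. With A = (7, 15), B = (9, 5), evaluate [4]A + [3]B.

First 4A:
Repeated addition: build up to 4A.
2A: tangent at (7, 15): λ = (3·7² + 13)/(2·15) ≡ 7/13. 13⁻¹ ≡ 4 (mod 17) since 13·4 = 52 ≡ 1, so λ ≡ 7·4 ≡ 11.
  x = λ² - 7 - 7 = 121 - 14 ≡ 5; y = λ·(7 - 5) - 15 ≡ 7. → (5, 7)
3A: (5, 7) + (7, 15). λ = (15 - 7)/(7 - 5) ≡ 8/2 mod 17. 2⁻¹ ≡ 9 (mod 17), so λ ≡ 4.
  x = λ² - 5 - 7 = 16 - 12 ≡ 4; y = λ·(5 - 4) - 7 ≡ 14. → (4, 14)
4A: (4, 14) + (7, 15). λ = (15 - 14)/(7 - 4) ≡ 1/3 mod 17. 3⁻¹ ≡ 6 (mod 17) since 3·6 = 18 ≡ 1, so λ ≡ 6.
  x = λ² - 4 - 7 = 36 - 11 ≡ 8; y = λ·(4 - 8) - 14 ≡ 13. → (8, 13)
4A = (8, 13).
Next 3B:
Repeated addition: build up to 3B.
2B: tangent at (9, 5): λ = (3·9² + 13)/(2·5) ≡ 1/10. 10⁻¹ ≡ 12 (mod 17), so λ ≡ 1·12 ≡ 12.
  x = λ² - 9 - 9 = 144 - 18 ≡ 7; y = λ·(9 - 7) - 5 ≡ 2. → (7, 2)
3B: (7, 2) + (9, 5). λ = (5 - 2)/(9 - 7) ≡ 3/2 mod 17. 2⁻¹ ≡ 9 (mod 17) since 2·9 = 18 ≡ 1, so λ ≡ 10.
  x = λ² - 7 - 9 = 100 - 16 ≡ 16; y = λ·(7 - 16) - 2 ≡ 10. → (16, 10)
3B = (16, 10).
Finally 4A + 3B:
(8, 13) + (16, 10). λ = (10 - 13)/(16 - 8) ≡ 14/8 mod 17. 8⁻¹ ≡ 15 (mod 17), so λ ≡ 6.
  x = λ² - 8 - 16 = 36 - 24 ≡ 12; y = λ·(8 - 12) - 13 ≡ 14. → (12, 14)

(12, 14)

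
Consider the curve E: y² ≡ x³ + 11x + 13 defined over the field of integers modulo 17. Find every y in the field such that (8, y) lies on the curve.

1, 16

x³ + 11x + 13 = 613 ≡ 1 (mod 17).
Square roots of 1 mod 17: 1 and 16 (since 1² = 1 ≡ 1).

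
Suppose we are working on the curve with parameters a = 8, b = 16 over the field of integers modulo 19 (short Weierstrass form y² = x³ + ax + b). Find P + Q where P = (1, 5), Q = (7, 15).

(1, 5) + (7, 15). λ = (15 - 5)/(7 - 1) ≡ 10/6 mod 19. 6⁻¹ ≡ 16 (mod 19), so λ ≡ 8.
  x = λ² - 1 - 7 = 64 - 8 ≡ 18; y = λ·(1 - 18) - 5 ≡ 11. → (18, 11)

(18, 11)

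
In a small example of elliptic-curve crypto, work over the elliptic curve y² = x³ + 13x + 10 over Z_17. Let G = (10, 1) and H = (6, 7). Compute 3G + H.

(13, 9)

First 3G:
Repeated addition: build up to 3G.
2G: tangent at (10, 1): λ = (3·10² + 13)/(2·1) ≡ 7/2. 2⁻¹ ≡ 9 (mod 17), so λ ≡ 7·9 ≡ 12.
  x = λ² - 10 - 10 = 144 - 20 ≡ 5; y = λ·(10 - 5) - 1 ≡ 8. → (5, 8)
3G: (5, 8) + (10, 1). λ = (1 - 8)/(10 - 5) ≡ 10/5 mod 17. 5⁻¹ ≡ 7 (mod 17) since 5·7 = 35 ≡ 1, so λ ≡ 2.
  x = λ² - 5 - 10 = 4 - 15 ≡ 6; y = λ·(5 - 6) - 8 ≡ 7. → (6, 7)
3G = (6, 7).
Finally 3G + H:
tangent at (6, 7): λ = (3·6² + 13)/(2·7) ≡ 2/14. 14⁻¹ ≡ 11 (mod 17) since 14·11 = 154 ≡ 1, so λ ≡ 2·11 ≡ 5.
  x = λ² - 6 - 6 = 25 - 12 ≡ 13; y = λ·(6 - 13) - 7 ≡ 9. → (13, 9)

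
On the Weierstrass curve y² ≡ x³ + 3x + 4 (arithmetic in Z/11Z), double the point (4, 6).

tangent at (4, 6): λ = (3·4² + 3)/(2·6) ≡ 7/1. 1⁻¹ ≡ 1 (mod 11), so λ ≡ 7·1 ≡ 7.
  x = λ² - 4 - 4 = 49 - 8 ≡ 8; y = λ·(4 - 8) - 6 ≡ 10. → (8, 10)

(8, 10)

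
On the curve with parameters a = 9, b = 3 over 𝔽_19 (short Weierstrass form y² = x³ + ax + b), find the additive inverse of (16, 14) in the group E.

-(16, 14) = (16, -14 mod 19) = (16, 5).

(16, 5)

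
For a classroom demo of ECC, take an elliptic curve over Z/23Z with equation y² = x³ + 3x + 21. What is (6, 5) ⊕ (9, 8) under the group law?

(9, 15)

(6, 5) + (9, 8). λ = (8 - 5)/(9 - 6) ≡ 3/3 mod 23. 3⁻¹ ≡ 8 (mod 23), so λ ≡ 1.
  x = λ² - 6 - 9 = 1 - 15 ≡ 9; y = λ·(6 - 9) - 5 ≡ 15. → (9, 15)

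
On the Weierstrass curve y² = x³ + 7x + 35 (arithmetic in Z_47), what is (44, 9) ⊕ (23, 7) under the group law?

(22, 11)

(44, 9) + (23, 7). λ = (7 - 9)/(23 - 44) ≡ 45/26 mod 47. 26⁻¹ ≡ 38 (mod 47), so λ ≡ 18.
  x = λ² - 44 - 23 = 324 - 67 ≡ 22; y = λ·(44 - 22) - 9 ≡ 11. → (22, 11)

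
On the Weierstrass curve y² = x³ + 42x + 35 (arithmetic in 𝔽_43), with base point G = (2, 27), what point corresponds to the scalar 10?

(42, 32)

Double-and-add on 10 = (1010)₂. Start with G = (2, 27) for the leading 1-bit.
double: tangent at (2, 27): λ = (3·2² + 42)/(2·27) ≡ 11/11. 11⁻¹ ≡ 4 (mod 43), so λ ≡ 11·4 ≡ 1.
  x = λ² - 2 - 2 = 1 - 4 ≡ 40; y = λ·(2 - 40) - 27 ≡ 21. → (40, 21)
double: tangent at (40, 21): λ = (3·40² + 42)/(2·21) ≡ 26/42. 42⁻¹ ≡ 42 (mod 43), so λ ≡ 26·42 ≡ 17.
  x = λ² - 40 - 40 = 289 - 80 ≡ 37; y = λ·(40 - 37) - 21 ≡ 30. → (37, 30)
add G: (37, 30) + (2, 27). λ = (27 - 30)/(2 - 37) ≡ 40/8 mod 43. 8⁻¹ ≡ 27 (mod 43) since 8·27 = 216 ≡ 1, so λ ≡ 5.
  x = λ² - 37 - 2 = 25 - 39 ≡ 29; y = λ·(37 - 29) - 30 ≡ 10. → (29, 10)
double: tangent at (29, 10): λ = (3·29² + 42)/(2·10) ≡ 28/20. 20⁻¹ ≡ 28 (mod 43), so λ ≡ 28·28 ≡ 10.
  x = λ² - 29 - 29 = 100 - 58 ≡ 42; y = λ·(29 - 42) - 10 ≡ 32. → (42, 32)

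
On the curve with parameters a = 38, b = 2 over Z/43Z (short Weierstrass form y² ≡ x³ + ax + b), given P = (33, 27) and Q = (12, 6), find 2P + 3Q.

(8, 42)

First 2P:
Repeated addition: build up to 2P.
2P: tangent at (33, 27): λ = (3·33² + 38)/(2·27) ≡ 37/11. 11⁻¹ ≡ 4 (mod 43), so λ ≡ 37·4 ≡ 19.
  x = λ² - 33 - 33 = 361 - 66 ≡ 37; y = λ·(33 - 37) - 27 ≡ 26. → (37, 26)
2P = (37, 26).
Next 3Q:
Repeated addition: build up to 3Q.
2Q: tangent at (12, 6): λ = (3·12² + 38)/(2·6) ≡ 40/12. 12⁻¹ ≡ 18 (mod 43), so λ ≡ 40·18 ≡ 32.
  x = λ² - 12 - 12 = 1024 - 24 ≡ 11; y = λ·(12 - 11) - 6 ≡ 26. → (11, 26)
3Q: (11, 26) + (12, 6). λ = (6 - 26)/(12 - 11) ≡ 23/1 mod 43. 1⁻¹ ≡ 1 (mod 43), so λ ≡ 23.
  x = λ² - 11 - 12 = 529 - 23 ≡ 33; y = λ·(11 - 33) - 26 ≡ 27. → (33, 27)
3Q = (33, 27).
Finally 2P + 3Q:
(37, 26) + (33, 27). λ = (27 - 26)/(33 - 37) ≡ 1/39 mod 43. 39⁻¹ ≡ 32 (mod 43) since 39·32 = 1248 ≡ 1, so λ ≡ 32.
  x = λ² - 37 - 33 = 1024 - 70 ≡ 8; y = λ·(37 - 8) - 26 ≡ 42. → (8, 42)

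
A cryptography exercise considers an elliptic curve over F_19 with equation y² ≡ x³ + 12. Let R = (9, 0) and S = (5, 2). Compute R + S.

(10, 10)

(9, 0) + (5, 2). λ = (2 - 0)/(5 - 9) ≡ 2/15 mod 19. 15⁻¹ ≡ 14 (mod 19), so λ ≡ 9.
  x = λ² - 9 - 5 = 81 - 14 ≡ 10; y = λ·(9 - 10) - 0 ≡ 10. → (10, 10)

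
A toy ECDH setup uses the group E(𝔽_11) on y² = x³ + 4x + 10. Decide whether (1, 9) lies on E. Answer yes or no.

y² = 9² ≡ 4; x³ + 4x + 10 = 15 ≡ 4 (mod 11). 4 = 4.

yes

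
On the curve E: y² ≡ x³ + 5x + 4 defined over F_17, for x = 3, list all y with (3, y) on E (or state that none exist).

x³ + 5x + 4 = 46 ≡ 12 (mod 17).
12 is a non-residue mod 17; no y exists.

none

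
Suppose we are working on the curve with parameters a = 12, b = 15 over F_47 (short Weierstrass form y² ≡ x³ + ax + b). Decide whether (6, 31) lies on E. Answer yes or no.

y² = 31² ≡ 21; x³ + 12x + 15 = 303 ≡ 21 (mod 47). 21 = 21.

yes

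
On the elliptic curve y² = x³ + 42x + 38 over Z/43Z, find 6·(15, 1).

(15, 1)

Write P = (15, 1).
Double-and-add on 6 = (110)₂. Start with P = (15, 1) for the leading 1-bit.
double: tangent at (15, 1): λ = (3·15² + 42)/(2·1) ≡ 29/2. 2⁻¹ ≡ 22 (mod 43), so λ ≡ 29·22 ≡ 36.
  x = λ² - 15 - 15 = 1296 - 30 ≡ 19; y = λ·(15 - 19) - 1 ≡ 27. → (19, 27)
add P: (19, 27) + (15, 1). λ = (1 - 27)/(15 - 19) ≡ 17/39 mod 43. 39⁻¹ ≡ 32 (mod 43) since 39·32 = 1248 ≡ 1, so λ ≡ 28.
  x = λ² - 19 - 15 = 784 - 34 ≡ 19; y = λ·(19 - 19) - 27 ≡ 16. → (19, 16)
double: tangent at (19, 16): λ = (3·19² + 42)/(2·16) ≡ 7/32. 32⁻¹ ≡ 39 (mod 43), so λ ≡ 7·39 ≡ 15.
  x = λ² - 19 - 19 = 225 - 38 ≡ 15; y = λ·(19 - 15) - 16 ≡ 1. → (15, 1)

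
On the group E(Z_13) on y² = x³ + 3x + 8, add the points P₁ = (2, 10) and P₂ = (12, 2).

(9, 6)

(2, 10) + (12, 2). λ = (2 - 10)/(12 - 2) ≡ 5/10 mod 13. 10⁻¹ ≡ 4 (mod 13) since 10·4 = 40 ≡ 1, so λ ≡ 7.
  x = λ² - 2 - 12 = 49 - 14 ≡ 9; y = λ·(2 - 9) - 10 ≡ 6. → (9, 6)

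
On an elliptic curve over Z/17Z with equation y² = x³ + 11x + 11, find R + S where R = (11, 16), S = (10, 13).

(5, 2)

(11, 16) + (10, 13). λ = (13 - 16)/(10 - 11) ≡ 14/16 mod 17. 16⁻¹ ≡ 16 (mod 17) since 16·16 = 256 ≡ 1, so λ ≡ 3.
  x = λ² - 11 - 10 = 9 - 21 ≡ 5; y = λ·(11 - 5) - 16 ≡ 2. → (5, 2)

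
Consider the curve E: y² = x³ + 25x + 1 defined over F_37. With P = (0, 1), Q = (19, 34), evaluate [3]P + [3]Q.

First 3P:
Repeated addition: build up to 3P.
2P: tangent at (0, 1): λ = (3·0² + 25)/(2·1) ≡ 25/2. 2⁻¹ ≡ 19 (mod 37), so λ ≡ 25·19 ≡ 31.
  x = λ² - 0 - 0 = 961 - 0 ≡ 36; y = λ·(0 - 36) - 1 ≡ 30. → (36, 30)
3P: (36, 30) + (0, 1). λ = (1 - 30)/(0 - 36) ≡ 8/1 mod 37. 1⁻¹ ≡ 1 (mod 37) since 1·1 = 1 ≡ 1, so λ ≡ 8.
  x = λ² - 36 - 0 = 64 - 36 ≡ 28; y = λ·(36 - 28) - 30 ≡ 34. → (28, 34)
3P = (28, 34).
Next 3Q:
Repeated addition: build up to 3Q.
2Q: tangent at (19, 34): λ = (3·19² + 25)/(2·34) ≡ 35/31. 31⁻¹ ≡ 6 (mod 37) since 31·6 = 186 ≡ 1, so λ ≡ 35·6 ≡ 25.
  x = λ² - 19 - 19 = 625 - 38 ≡ 32; y = λ·(19 - 32) - 34 ≡ 11. → (32, 11)
3Q: (32, 11) + (19, 34). λ = (34 - 11)/(19 - 32) ≡ 23/24 mod 37. 24⁻¹ ≡ 17 (mod 37), so λ ≡ 21.
  x = λ² - 32 - 19 = 441 - 51 ≡ 20; y = λ·(32 - 20) - 11 ≡ 19. → (20, 19)
3Q = (20, 19).
Finally 3P + 3Q:
(28, 34) + (20, 19). λ = (19 - 34)/(20 - 28) ≡ 22/29 mod 37. 29⁻¹ ≡ 23 (mod 37), so λ ≡ 25.
  x = λ² - 28 - 20 = 625 - 48 ≡ 22; y = λ·(28 - 22) - 34 ≡ 5. → (22, 5)

(22, 5)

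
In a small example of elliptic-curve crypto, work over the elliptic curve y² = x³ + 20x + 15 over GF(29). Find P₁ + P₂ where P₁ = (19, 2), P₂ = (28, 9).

(27, 24)

(19, 2) + (28, 9). λ = (9 - 2)/(28 - 19) ≡ 7/9 mod 29. 9⁻¹ ≡ 13 (mod 29), so λ ≡ 4.
  x = λ² - 19 - 28 = 16 - 47 ≡ 27; y = λ·(19 - 27) - 2 ≡ 24. → (27, 24)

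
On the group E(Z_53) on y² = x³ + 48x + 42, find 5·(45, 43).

Write G = (45, 43).
Repeated addition: build up to 5G.
2G: tangent at (45, 43): λ = (3·45² + 48)/(2·43) ≡ 28/33. 33⁻¹ ≡ 45 (mod 53), so λ ≡ 28·45 ≡ 41.
  x = λ² - 45 - 45 = 1681 - 90 ≡ 1; y = λ·(45 - 1) - 43 ≡ 12. → (1, 12)
3G: (1, 12) + (45, 43). λ = (43 - 12)/(45 - 1) ≡ 31/44 mod 53. 44⁻¹ ≡ 47 (mod 53), so λ ≡ 26.
  x = λ² - 1 - 45 = 676 - 46 ≡ 47; y = λ·(1 - 47) - 12 ≡ 11. → (47, 11)
4G: (47, 11) + (45, 43). λ = (43 - 11)/(45 - 47) ≡ 32/51 mod 53. 51⁻¹ ≡ 26 (mod 53) since 51·26 = 1326 ≡ 1, so λ ≡ 37.
  x = λ² - 47 - 45 = 1369 - 92 ≡ 5; y = λ·(47 - 5) - 11 ≡ 6. → (5, 6)
5G: (5, 6) + (45, 43). λ = (43 - 6)/(45 - 5) ≡ 37/40 mod 53. 40⁻¹ ≡ 4 (mod 53), so λ ≡ 42.
  x = λ² - 5 - 45 = 1764 - 50 ≡ 18; y = λ·(5 - 18) - 6 ≡ 31. → (18, 31)

(18, 31)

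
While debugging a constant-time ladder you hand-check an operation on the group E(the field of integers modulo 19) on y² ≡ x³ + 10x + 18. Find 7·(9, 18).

(17, 3)

Write G = (9, 18).
Repeated addition: build up to 7G.
2G: tangent at (9, 18): λ = (3·9² + 10)/(2·18) ≡ 6/17. 17⁻¹ ≡ 9 (mod 19) since 17·9 = 153 ≡ 1, so λ ≡ 6·9 ≡ 16.
  x = λ² - 9 - 9 = 256 - 18 ≡ 10; y = λ·(9 - 10) - 18 ≡ 4. → (10, 4)
3G: (10, 4) + (9, 18). λ = (18 - 4)/(9 - 10) ≡ 14/18 mod 19. 18⁻¹ ≡ 18 (mod 19), so λ ≡ 5.
  x = λ² - 10 - 9 = 25 - 19 ≡ 6; y = λ·(10 - 6) - 4 ≡ 16. → (6, 16)
4G: (6, 16) + (9, 18). λ = (18 - 16)/(9 - 6) ≡ 2/3 mod 19. 3⁻¹ ≡ 13 (mod 19) since 3·13 = 39 ≡ 1, so λ ≡ 7.
  x = λ² - 6 - 9 = 49 - 15 ≡ 15; y = λ·(6 - 15) - 16 ≡ 16. → (15, 16)
5G: (15, 16) + (9, 18). λ = (18 - 16)/(9 - 15) ≡ 2/13 mod 19. 13⁻¹ ≡ 3 (mod 19), so λ ≡ 6.
  x = λ² - 15 - 9 = 36 - 24 ≡ 12; y = λ·(15 - 12) - 16 ≡ 2. → (12, 2)
6G: (12, 2) + (9, 18). λ = (18 - 2)/(9 - 12) ≡ 16/16 mod 19. 16⁻¹ ≡ 6 (mod 19) since 16·6 = 96 ≡ 1, so λ ≡ 1.
  x = λ² - 12 - 9 = 1 - 21 ≡ 18; y = λ·(12 - 18) - 2 ≡ 11. → (18, 11)
7G: (18, 11) + (9, 18). λ = (18 - 11)/(9 - 18) ≡ 7/10 mod 19. 10⁻¹ ≡ 2 (mod 19), so λ ≡ 14.
  x = λ² - 18 - 9 = 196 - 27 ≡ 17; y = λ·(18 - 17) - 11 ≡ 3. → (17, 3)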